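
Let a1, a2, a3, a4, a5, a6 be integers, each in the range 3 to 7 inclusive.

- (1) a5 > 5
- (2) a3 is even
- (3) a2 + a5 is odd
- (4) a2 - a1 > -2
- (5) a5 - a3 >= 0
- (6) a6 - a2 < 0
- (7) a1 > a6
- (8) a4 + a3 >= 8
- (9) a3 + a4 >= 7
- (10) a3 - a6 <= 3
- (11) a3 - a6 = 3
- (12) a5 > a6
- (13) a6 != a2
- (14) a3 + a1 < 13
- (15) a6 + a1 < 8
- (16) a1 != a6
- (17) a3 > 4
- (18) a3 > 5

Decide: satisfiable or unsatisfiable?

Setting (a1, a2, a3, a4, a5, a6) = (4, 5, 6, 4, 6, 3) satisfies everything: constraint 4: a2 - a1 = 1; constraint 5: a5 - a3 = 0, and the others follow.

Satisfiable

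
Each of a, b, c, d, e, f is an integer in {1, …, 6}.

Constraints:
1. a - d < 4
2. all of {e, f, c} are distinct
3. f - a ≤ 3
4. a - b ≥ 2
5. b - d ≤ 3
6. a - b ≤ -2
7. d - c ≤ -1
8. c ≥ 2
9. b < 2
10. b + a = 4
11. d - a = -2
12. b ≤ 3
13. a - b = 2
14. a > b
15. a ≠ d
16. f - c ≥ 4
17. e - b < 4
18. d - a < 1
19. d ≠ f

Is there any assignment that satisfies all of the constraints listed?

Unsatisfiable

Constraints 3, 5, 6, 7, and 16 give a − f ≥ -3, f − c ≥ 4, c − d ≥ 1, d − b ≥ -3, b − a ≥ 2.
Adding all 5 inequalities: the left sides telescope to 0, and the right sides sum to (-3) + 4 + 1 + (-3) + 2 = 1. So 0 ≥ 1, which is false.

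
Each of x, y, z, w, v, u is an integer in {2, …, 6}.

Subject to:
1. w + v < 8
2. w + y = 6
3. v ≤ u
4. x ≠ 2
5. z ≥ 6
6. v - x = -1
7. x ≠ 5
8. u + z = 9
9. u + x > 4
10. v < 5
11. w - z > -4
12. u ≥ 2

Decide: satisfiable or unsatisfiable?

The assignment x = 3, y = 3, z = 6, w = 3, v = 2, u = 3 works:
  constraint 1 holds since w + v = 5.
  constraint 2 holds since w + y = 6.
  constraint 6 holds since v - x = -1.
The rest check out directly.

Satisfiable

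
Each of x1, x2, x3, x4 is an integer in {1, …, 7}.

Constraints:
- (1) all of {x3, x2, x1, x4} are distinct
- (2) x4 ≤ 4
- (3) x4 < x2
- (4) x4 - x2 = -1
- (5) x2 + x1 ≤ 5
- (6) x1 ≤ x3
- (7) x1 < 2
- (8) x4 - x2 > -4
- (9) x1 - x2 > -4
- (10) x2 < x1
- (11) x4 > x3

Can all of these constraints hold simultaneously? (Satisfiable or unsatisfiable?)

Unsatisfiable

Constraints 3, 6, 10, and 11 give x1 ≤ x3, x3 < x4, x4 < x2, x2 < x1. Chaining: x1 ≤ x3 < x4 < x2 < x1, which forces x1 < x1 — impossible.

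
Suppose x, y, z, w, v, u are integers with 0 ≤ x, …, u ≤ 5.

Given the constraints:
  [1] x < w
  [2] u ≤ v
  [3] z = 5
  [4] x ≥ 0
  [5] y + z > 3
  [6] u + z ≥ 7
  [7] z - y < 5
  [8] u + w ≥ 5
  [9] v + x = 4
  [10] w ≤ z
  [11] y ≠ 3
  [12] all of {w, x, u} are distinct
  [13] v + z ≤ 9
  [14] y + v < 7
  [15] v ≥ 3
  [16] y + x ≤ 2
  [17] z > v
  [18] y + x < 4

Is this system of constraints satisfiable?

Satisfiable

Take x = 0, y = 1, z = 5, w = 4, v = 4, u = 3. Then constraint 5: y + z = 6; constraint 6: u + z = 8, and every other listed constraint is also met.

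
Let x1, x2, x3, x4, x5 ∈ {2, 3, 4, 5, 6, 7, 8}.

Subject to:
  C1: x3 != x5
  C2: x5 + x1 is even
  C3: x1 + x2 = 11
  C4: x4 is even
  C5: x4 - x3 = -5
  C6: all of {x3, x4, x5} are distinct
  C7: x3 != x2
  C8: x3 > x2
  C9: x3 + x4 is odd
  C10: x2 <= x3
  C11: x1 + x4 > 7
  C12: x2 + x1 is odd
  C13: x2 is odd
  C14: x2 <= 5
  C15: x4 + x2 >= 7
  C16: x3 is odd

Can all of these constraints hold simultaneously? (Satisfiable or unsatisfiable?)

Satisfiable

One satisfying assignment is x1 = 6, x2 = 5, x3 = 7, x4 = 2, x5 = 4.
For the less obvious constraints — constraint 3: x1 + x2 = 11; constraint 5: x4 - x3 = -5; constraint 11: x1 + x4 = 8 — and the others hold by inspection.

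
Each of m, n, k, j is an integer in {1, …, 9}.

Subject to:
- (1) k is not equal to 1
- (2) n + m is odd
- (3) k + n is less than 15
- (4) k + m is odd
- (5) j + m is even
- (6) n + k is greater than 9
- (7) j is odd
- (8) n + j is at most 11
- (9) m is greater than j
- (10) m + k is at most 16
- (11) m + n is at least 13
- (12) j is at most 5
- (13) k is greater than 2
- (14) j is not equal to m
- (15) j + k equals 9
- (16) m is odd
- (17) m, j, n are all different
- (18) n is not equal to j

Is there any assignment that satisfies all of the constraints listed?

Try m = 7, n = 6, k = 6, j = 3.
Check constraint 3: k + n = 12; constraint 6: n + k = 12; constraint 8: n + j = 9. The remaining constraints are straightforward to verify.

Satisfiable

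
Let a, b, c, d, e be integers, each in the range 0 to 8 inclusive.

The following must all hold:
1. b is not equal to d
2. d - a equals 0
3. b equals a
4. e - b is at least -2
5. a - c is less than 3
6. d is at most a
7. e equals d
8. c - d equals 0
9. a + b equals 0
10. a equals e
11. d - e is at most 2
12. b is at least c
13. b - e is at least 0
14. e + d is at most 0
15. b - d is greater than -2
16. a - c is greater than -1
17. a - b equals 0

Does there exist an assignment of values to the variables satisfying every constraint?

Unsatisfiable

From constraints 3, 7, and 10, b = a = e = d, so b = d. But constraint 1 says b ≠ d. Contradiction.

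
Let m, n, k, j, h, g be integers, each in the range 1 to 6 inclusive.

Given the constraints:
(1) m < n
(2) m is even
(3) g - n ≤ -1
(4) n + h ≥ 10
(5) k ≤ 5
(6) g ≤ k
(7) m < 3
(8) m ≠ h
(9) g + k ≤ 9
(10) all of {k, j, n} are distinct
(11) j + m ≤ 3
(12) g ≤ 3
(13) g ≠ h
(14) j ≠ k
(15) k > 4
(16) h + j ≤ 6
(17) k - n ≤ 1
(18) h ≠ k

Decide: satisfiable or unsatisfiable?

One satisfying assignment is m = 2, n = 6, k = 5, j = 1, h = 4, g = 3.
For the less obvious constraints — constraint 3: g - n = -3; constraint 4: n + h = 10 — and the others hold by inspection.

Satisfiable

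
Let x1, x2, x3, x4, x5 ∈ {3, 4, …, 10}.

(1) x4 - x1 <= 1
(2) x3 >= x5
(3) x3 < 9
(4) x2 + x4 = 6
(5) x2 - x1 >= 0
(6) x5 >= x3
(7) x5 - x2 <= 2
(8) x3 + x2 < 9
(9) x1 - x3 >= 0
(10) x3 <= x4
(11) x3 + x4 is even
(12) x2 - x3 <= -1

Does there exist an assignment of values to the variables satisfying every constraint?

Unsatisfiable

Constraints 5, 9, and 12 give x3 − x2 ≥ 1, x2 − x1 ≥ 0, x1 − x3 ≥ 0.
Adding all 3 inequalities: the left sides telescope to 0, and the right sides sum to 1 + 0 + 0 = 1. So 0 ≥ 1, which is false.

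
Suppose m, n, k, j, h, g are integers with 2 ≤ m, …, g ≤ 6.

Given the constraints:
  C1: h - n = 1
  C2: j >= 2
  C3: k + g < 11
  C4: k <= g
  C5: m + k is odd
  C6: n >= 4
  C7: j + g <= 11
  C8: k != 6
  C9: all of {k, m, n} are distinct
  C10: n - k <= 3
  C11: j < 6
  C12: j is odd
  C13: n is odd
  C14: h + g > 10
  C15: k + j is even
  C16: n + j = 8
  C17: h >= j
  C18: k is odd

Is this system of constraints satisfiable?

Satisfiable

Try m = 6, n = 5, k = 3, j = 3, h = 6, g = 6.
Check constraint 1: h - n = 1; constraint 3: k + g = 9. The remaining constraints are straightforward to verify.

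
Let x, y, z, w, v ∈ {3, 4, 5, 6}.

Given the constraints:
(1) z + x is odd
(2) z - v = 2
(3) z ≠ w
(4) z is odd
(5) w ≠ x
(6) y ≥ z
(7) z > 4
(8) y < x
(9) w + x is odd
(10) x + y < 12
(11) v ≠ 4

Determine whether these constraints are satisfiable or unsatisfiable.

Satisfiable

One satisfying assignment is x = 6, y = 5, z = 5, w = 3, v = 3.
For the less obvious constraints — constraint 1: z + x = 11 is odd; constraint 2: z - v = 2; constraint 10: x + y = 11 — and the others hold by inspection.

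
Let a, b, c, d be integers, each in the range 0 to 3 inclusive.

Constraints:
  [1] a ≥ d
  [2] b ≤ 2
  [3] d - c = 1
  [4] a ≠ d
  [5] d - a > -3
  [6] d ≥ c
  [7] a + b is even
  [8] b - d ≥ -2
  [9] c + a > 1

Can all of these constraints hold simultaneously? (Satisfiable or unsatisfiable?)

Satisfiable

Take a = 2, b = 2, c = 0, d = 1. Then constraint 3: d - c = 1; constraint 5: d - a = -1, and every other listed constraint is also met.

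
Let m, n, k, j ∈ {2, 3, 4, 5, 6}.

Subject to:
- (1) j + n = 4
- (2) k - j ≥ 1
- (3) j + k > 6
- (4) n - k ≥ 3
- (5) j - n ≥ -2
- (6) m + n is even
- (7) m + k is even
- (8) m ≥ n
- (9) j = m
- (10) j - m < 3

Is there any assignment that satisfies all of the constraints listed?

Unsatisfiable

Constraints 2, 4, and 5 give n − k ≥ 3, k − j ≥ 1, j − n ≥ -2.
Adding all 3 inequalities: the left sides telescope to 0, and the right sides sum to 3 + 1 + (-2) = 2. So 0 ≥ 2, which is false.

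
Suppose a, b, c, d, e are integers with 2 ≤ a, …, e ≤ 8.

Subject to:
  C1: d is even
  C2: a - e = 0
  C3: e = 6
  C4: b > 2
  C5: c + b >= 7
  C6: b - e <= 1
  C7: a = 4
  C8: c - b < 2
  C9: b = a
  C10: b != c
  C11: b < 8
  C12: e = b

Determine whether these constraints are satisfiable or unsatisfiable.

Unsatisfiable

Constraint 3 fixes e = 6 and constraint 7 fixes a = 4. Constraints 9 and 12 give e = b = a, so e = a. But 6 ≠ 4 — contradiction.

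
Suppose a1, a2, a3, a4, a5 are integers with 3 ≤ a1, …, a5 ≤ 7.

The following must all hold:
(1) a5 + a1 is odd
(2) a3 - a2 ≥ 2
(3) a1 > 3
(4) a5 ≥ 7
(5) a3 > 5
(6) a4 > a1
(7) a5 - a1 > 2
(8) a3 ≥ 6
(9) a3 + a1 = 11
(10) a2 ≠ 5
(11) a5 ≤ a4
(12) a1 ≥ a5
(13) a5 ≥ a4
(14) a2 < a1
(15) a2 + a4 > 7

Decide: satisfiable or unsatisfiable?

From constraint 8: a3 ≥ 6. From constraints 4 and 12: a1 ≥ a5 ≥ 7. Hence a3 + a1 ≥ 13. But constraint 9 requires a3 + a1 = 11, and 11 < 13. Contradiction.

Unsatisfiable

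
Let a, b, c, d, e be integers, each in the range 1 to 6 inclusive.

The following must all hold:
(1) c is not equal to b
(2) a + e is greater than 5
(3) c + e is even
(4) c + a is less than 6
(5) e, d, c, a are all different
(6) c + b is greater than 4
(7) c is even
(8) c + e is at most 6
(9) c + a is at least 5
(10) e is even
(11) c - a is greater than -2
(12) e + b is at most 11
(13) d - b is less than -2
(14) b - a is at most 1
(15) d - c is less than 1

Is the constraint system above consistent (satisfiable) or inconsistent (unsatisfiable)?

The assignment a = 3, b = 4, c = 2, d = 1, e = 4 works:
  constraint 2 holds since a + e = 7.
  constraint 4 holds since c + a = 5.
  constraint 6 holds since c + b = 6.
The rest check out directly.

Satisfiable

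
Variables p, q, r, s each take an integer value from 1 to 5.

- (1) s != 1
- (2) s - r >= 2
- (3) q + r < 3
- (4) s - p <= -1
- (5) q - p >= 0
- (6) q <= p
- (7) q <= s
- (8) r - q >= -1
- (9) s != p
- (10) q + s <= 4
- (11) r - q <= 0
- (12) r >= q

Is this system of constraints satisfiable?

Unsatisfiable

Constraints 2, 4, 5, and 8 give r − q ≥ -1, q − p ≥ 0, p − s ≥ 1, s − r ≥ 2.
Adding all 4 inequalities: the left sides telescope to 0, and the right sides sum to (-1) + 0 + 1 + 2 = 2. So 0 ≥ 2, which is false.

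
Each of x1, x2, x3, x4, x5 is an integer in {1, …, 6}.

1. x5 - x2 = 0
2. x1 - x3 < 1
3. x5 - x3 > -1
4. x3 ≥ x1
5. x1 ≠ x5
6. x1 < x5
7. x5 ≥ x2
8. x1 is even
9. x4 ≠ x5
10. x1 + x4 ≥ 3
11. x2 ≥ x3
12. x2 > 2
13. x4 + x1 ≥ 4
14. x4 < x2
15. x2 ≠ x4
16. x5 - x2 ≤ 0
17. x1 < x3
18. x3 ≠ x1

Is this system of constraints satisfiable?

Take x1 = 4, x2 = 6, x3 = 5, x4 = 2, x5 = 6. Then constraint 1: x5 - x2 = 0; constraint 2: x1 - x3 = -1, and every other listed constraint is also met.

Satisfiable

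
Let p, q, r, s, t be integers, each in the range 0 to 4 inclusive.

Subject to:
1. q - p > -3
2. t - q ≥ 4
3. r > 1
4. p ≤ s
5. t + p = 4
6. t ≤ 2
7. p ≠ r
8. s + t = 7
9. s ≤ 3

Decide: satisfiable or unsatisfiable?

Unsatisfiable

From constraint 9: s ≤ 3. From constraint 6: t ≤ 2. Hence s + t ≤ 5. But constraint 8 requires s + t = 7, and 7 > 5. Contradiction.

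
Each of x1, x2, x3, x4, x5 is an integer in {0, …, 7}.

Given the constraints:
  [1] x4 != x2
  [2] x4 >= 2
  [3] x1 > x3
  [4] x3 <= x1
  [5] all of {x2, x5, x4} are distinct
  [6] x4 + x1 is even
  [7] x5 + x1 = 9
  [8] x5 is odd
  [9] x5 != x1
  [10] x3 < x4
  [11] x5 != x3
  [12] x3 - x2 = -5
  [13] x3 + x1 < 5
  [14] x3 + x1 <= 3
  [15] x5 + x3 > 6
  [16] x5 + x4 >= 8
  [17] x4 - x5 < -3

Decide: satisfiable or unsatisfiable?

Satisfiable

Try x1 = 2, x2 = 5, x3 = 0, x4 = 2, x5 = 7.
Check constraint 7: x5 + x1 = 9; constraint 12: x3 - x2 = -5. The remaining constraints are straightforward to verify.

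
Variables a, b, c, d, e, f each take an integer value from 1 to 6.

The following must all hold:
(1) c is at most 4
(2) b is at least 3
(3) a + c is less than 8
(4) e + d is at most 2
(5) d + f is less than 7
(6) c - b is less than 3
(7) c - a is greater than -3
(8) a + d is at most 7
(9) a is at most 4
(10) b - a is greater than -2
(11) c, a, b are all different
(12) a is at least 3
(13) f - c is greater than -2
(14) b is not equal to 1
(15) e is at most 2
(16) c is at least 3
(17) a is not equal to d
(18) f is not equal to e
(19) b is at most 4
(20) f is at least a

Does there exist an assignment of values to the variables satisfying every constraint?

Constraints 1, 2, 9, 12, 16, and 19 confine each of c, a, b to the 2 values {3, 4}.
Constraint 11 requires all 3 of them to be distinct, but only 2 values are available — impossible by the pigeonhole principle.

Unsatisfiable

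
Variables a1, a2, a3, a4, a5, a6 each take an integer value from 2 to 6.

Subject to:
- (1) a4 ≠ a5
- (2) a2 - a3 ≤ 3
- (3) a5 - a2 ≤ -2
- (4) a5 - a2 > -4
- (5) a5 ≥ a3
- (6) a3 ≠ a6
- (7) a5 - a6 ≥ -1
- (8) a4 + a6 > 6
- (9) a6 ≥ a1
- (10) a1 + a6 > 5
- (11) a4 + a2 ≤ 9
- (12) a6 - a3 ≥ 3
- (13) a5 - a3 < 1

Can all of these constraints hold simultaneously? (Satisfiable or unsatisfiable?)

Constraints 2, 3, 7, and 12 give a2 − a5 ≥ 2, a5 − a6 ≥ -1, a6 − a3 ≥ 3, a3 − a2 ≥ -3.
Adding all 4 inequalities: the left sides telescope to 0, and the right sides sum to 2 + (-1) + 3 + (-3) = 1. So 0 ≥ 1, which is false.

Unsatisfiable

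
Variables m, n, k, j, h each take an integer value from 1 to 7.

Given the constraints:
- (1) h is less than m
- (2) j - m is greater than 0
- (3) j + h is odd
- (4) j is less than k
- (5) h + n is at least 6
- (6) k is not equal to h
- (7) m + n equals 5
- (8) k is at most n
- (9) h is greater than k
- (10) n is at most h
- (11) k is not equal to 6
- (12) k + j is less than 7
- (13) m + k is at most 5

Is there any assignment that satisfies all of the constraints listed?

Constraints 1, 2, 4, 8, and 10 give k ≤ n, n ≤ h, h < m, m < j, j < k. Chaining: k ≤ n ≤ h < m < j < k, which forces k < k — impossible.

Unsatisfiable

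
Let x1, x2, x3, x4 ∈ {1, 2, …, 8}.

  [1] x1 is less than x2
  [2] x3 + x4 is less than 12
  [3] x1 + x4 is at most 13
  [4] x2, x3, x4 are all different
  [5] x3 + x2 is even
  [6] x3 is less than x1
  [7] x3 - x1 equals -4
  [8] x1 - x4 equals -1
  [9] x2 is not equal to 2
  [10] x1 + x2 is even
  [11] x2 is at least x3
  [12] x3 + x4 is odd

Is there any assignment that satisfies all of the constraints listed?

Try x1 = 6, x2 = 8, x3 = 2, x4 = 7.
Check constraint 2: x3 + x4 = 9; constraint 3: x1 + x4 = 13; constraint 7: x3 - x1 = -4. The remaining constraints are straightforward to verify.

Satisfiable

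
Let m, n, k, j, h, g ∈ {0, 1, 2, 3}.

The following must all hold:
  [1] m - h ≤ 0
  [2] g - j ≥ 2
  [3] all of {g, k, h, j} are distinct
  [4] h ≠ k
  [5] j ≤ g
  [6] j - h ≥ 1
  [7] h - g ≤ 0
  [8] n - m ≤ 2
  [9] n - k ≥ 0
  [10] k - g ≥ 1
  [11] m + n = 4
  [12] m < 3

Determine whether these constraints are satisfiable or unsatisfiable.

Unsatisfiable

Constraints 1, 2, 6, 8, 9, and 10 give g − j ≥ 2, j − h ≥ 1, h − m ≥ 0, m − n ≥ -2, n − k ≥ 0, k − g ≥ 1.
Adding all 6 inequalities: the left sides telescope to 0, and the right sides sum to 2 + 1 + 0 + (-2) + 0 + 1 = 2. So 0 ≥ 2, which is false.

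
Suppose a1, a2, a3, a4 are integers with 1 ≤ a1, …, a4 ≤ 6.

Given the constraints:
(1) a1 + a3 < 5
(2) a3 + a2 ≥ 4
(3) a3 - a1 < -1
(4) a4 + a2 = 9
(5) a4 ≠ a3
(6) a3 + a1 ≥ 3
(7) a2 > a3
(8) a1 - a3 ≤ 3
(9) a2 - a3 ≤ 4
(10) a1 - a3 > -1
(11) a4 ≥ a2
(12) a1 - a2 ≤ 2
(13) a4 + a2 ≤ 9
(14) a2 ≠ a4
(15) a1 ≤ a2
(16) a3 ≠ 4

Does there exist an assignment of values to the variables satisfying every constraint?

Satisfiable

Try a1 = 3, a2 = 3, a3 = 1, a4 = 6.
Check constraint 1: a1 + a3 = 4; constraint 2: a3 + a2 = 4. The remaining constraints are straightforward to verify.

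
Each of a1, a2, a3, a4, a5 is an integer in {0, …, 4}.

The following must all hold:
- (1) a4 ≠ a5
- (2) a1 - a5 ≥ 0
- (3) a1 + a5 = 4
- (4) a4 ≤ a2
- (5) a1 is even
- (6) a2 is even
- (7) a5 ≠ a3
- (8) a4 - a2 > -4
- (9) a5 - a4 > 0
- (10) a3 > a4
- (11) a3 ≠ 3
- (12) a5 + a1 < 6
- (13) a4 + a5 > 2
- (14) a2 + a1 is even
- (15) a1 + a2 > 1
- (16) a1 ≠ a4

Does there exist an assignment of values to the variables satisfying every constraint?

Setting (a1, a2, a3, a4, a5) = (2, 2, 4, 1, 2) satisfies everything: constraint 2: a1 - a5 = 0; constraint 3: a1 + a5 = 4, and the others follow.

Satisfiable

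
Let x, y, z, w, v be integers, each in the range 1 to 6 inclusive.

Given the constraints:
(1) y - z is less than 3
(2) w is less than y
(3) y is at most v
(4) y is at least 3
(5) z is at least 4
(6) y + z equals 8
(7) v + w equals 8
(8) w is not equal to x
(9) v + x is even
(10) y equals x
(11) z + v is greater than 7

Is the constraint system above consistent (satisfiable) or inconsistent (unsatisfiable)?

Try x = 4, y = 4, z = 4, w = 2, v = 6.
Check constraint 1: y - z = 0; constraint 6: y + z = 8. The remaining constraints are straightforward to verify.

Satisfiable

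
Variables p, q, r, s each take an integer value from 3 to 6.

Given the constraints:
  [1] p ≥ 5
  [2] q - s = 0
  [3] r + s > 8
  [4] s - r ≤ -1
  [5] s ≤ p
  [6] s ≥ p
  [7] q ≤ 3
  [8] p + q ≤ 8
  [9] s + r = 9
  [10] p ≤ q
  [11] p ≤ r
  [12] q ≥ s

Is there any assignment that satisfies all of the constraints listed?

From constraints 1 and 6: s ≥ p and p ≥ 5, so s ≥ 5. From constraints 7 and 12: s ≤ q and q ≤ 3, so s ≤ 3. But 3 < 5, so no value of s works.

Unsatisfiable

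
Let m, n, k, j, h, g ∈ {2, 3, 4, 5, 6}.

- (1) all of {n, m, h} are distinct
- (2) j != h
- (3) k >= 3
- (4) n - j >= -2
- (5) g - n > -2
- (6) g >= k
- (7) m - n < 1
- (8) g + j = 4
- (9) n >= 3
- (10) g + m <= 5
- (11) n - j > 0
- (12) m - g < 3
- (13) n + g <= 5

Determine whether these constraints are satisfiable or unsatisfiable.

Unsatisfiable

From constraint 9: n ≥ 3. From constraints 3 and 6: g ≥ k ≥ 3. Hence n + g ≥ 6. But constraint 13 requires n + g ≤ 5, and 5 < 6. Contradiction.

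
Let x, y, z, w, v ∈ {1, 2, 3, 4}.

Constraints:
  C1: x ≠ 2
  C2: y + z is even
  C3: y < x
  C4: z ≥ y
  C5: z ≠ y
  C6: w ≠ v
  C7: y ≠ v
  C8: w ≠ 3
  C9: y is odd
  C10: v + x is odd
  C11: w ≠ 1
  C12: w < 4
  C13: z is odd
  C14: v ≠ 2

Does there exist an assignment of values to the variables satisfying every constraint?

Setting (x, y, z, w, v) = (3, 1, 3, 2, 4) satisfies everything: constraint 2: y + z = 4 is even; constraint 9: y = 1 is odd, and the others follow.

Satisfiable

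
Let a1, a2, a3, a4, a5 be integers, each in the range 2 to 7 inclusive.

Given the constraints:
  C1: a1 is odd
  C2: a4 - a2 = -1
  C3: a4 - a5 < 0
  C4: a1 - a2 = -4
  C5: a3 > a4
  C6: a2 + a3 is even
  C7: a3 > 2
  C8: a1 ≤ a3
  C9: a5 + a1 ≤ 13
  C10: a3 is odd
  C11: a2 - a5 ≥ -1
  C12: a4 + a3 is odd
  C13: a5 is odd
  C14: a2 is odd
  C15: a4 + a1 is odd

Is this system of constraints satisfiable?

The assignment a1 = 3, a2 = 7, a3 = 7, a4 = 6, a5 = 7 works:
  constraint 2 holds since a4 - a2 = -1.
  constraint 3 holds since a4 - a5 = -1.
  constraint 4 holds since a1 - a2 = -4.
The rest check out directly.

Satisfiable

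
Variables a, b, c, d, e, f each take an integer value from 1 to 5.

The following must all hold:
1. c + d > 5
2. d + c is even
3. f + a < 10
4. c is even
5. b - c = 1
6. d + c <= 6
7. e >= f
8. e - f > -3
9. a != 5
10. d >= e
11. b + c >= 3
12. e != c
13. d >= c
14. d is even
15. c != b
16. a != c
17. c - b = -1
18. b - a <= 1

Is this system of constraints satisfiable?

Try a = 3, b = 3, c = 2, d = 4, e = 4, f = 4.
Check constraint 1: c + d = 6; constraint 3: f + a = 7; constraint 5: b - c = 1. The remaining constraints are straightforward to verify.

Satisfiable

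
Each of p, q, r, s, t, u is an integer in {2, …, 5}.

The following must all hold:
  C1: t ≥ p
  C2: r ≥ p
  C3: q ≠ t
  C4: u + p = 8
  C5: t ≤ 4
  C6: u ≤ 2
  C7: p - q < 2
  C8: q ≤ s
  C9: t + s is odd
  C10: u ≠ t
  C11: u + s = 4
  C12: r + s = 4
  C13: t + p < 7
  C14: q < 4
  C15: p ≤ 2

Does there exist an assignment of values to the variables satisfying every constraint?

Unsatisfiable

From constraint 6: u ≤ 2. From constraints 1 and 5: p ≤ t ≤ 4. Hence u + p ≤ 6. But constraint 4 requires u + p = 8, and 8 > 6. Contradiction.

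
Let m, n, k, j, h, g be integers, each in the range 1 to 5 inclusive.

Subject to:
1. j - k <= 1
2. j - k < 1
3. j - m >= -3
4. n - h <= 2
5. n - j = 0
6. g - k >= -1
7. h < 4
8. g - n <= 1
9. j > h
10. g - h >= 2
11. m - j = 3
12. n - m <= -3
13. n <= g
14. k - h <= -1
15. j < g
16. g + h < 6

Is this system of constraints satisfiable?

Unsatisfiable

Constraints 1, 3, 8, 10, 12, and 14 give g − h ≥ 2, h − k ≥ 1, k − j ≥ -1, j − m ≥ -3, m − n ≥ 3, n − g ≥ -1.
Adding all 6 inequalities: the left sides telescope to 0, and the right sides sum to 2 + 1 + (-1) + (-3) + 3 + (-1) = 1. So 0 ≥ 1, which is false.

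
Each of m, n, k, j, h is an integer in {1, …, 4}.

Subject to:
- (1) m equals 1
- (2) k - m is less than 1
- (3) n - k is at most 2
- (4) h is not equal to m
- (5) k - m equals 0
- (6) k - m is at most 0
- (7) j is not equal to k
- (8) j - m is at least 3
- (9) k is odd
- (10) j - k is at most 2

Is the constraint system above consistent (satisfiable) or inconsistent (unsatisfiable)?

Constraints 6, 8, and 10 give m − k ≥ 0, k − j ≥ -2, j − m ≥ 3.
Adding all 3 inequalities: the left sides telescope to 0, and the right sides sum to 0 + (-2) + 3 = 1. So 0 ≥ 1, which is false.

Unsatisfiable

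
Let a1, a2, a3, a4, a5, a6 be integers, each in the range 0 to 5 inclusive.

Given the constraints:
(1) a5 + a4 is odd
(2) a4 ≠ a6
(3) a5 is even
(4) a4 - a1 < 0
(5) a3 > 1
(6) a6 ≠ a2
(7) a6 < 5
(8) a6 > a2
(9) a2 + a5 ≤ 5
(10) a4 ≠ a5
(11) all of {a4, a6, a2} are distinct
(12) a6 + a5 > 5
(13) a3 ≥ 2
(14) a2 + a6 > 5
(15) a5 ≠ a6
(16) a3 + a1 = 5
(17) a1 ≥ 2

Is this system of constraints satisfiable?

Satisfiable

Try a1 = 3, a2 = 3, a3 = 2, a4 = 1, a5 = 2, a6 = 4.
Check constraint 4: a4 - a1 = -2; constraint 9: a2 + a5 = 5; constraint 12: a6 + a5 = 6. The remaining constraints are straightforward to verify.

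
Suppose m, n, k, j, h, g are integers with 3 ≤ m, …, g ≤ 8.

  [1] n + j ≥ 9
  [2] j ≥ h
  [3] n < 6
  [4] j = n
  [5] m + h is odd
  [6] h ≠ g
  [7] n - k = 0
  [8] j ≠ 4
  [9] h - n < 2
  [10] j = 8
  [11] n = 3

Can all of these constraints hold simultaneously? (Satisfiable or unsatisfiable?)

Unsatisfiable

Constraint 10 fixes j = 8 and constraint 11 fixes n = 3, but constraint 4 requires j = n. Since 8 ≠ 3, contradiction.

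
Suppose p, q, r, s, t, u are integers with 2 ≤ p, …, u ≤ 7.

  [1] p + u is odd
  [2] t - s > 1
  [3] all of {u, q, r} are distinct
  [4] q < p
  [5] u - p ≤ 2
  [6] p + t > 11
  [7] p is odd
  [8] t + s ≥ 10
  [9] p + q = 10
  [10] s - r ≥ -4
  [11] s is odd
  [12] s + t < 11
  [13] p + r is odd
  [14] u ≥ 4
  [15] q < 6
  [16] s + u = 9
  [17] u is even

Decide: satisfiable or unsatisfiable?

Take p = 7, q = 3, r = 4, s = 3, t = 7, u = 6. Then constraint 2: t - s = 4; constraint 5: u - p = -1; constraint 6: p + t = 14, and every other listed constraint is also met.

Satisfiable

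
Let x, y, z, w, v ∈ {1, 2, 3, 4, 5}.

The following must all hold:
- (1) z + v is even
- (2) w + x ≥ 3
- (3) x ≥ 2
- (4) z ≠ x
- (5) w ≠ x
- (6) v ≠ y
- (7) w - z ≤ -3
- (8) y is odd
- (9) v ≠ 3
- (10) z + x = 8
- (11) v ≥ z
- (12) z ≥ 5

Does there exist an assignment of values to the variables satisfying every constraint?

Satisfiable

One satisfying assignment is x = 3, y = 3, z = 5, w = 1, v = 5.
For the less obvious constraints — constraint 2: w + x = 4; constraint 7: w - z = -4; constraint 10: z + x = 8 — and the others hold by inspection.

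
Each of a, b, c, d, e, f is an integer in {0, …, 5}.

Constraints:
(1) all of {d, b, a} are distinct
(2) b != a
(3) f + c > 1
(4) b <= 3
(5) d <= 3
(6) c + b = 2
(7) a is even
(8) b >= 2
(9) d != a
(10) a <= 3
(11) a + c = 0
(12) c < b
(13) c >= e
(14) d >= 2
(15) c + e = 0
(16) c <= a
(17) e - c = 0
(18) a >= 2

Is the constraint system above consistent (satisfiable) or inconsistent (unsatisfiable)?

Unsatisfiable

Constraints 4, 5, 8, 10, 14, and 18 confine each of d, b, a to the 2 values {2, 3}.
Constraint 1 requires all 3 of them to be distinct, but only 2 values are available — impossible by the pigeonhole principle.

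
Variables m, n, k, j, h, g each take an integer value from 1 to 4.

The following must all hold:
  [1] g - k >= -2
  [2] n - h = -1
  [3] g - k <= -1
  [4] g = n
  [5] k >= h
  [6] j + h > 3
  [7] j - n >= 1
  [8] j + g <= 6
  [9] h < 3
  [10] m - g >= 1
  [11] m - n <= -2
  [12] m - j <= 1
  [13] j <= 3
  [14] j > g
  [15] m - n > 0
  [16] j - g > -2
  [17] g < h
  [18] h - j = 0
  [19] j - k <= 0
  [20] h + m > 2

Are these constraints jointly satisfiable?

Constraints 1, 7, 10, 11, and 19 give m − g ≥ 1, g − k ≥ -2, k − j ≥ 0, j − n ≥ 1, n − m ≥ 2.
Adding all 5 inequalities: the left sides telescope to 0, and the right sides sum to 1 + (-2) + 0 + 1 + 2 = 2. So 0 ≥ 2, which is false.

Unsatisfiable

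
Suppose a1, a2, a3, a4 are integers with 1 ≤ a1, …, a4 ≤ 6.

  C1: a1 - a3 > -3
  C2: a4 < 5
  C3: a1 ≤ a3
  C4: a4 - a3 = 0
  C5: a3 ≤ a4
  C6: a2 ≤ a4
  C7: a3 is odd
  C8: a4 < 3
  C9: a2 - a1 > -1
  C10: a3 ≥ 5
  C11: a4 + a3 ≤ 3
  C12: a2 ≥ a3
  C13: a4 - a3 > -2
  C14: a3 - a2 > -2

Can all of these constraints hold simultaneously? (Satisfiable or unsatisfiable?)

Unsatisfiable

From constraints 5 and 10: a4 ≥ a3 and a3 ≥ 5, so a4 ≥ 5. From constraint 2: a4 ≤ 4. But 4 < 5, so no value of a4 works.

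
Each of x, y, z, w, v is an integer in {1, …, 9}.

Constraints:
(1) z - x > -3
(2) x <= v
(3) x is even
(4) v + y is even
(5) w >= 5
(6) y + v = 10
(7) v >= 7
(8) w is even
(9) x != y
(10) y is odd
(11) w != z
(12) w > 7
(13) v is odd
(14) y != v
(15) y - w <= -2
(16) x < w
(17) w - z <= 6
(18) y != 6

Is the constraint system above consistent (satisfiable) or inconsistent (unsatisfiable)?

Try x = 2, y = 3, z = 2, w = 8, v = 7.
Check constraint 1: z - x = 0; constraint 6: y + v = 10. The remaining constraints are straightforward to verify.

Satisfiable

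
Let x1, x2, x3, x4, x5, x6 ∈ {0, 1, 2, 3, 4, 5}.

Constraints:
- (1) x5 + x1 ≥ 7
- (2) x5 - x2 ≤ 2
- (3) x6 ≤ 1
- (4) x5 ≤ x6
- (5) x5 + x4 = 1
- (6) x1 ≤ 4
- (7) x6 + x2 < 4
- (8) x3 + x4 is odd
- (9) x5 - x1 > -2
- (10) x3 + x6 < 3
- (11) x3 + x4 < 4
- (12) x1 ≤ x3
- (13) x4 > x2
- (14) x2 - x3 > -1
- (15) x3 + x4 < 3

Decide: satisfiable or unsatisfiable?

From constraints 3 and 4: x5 ≤ x6 ≤ 1. From constraint 6: x1 ≤ 4. Hence x5 + x1 ≤ 5. But constraint 1 requires x5 + x1 ≥ 7, and 7 > 5. Contradiction.

Unsatisfiable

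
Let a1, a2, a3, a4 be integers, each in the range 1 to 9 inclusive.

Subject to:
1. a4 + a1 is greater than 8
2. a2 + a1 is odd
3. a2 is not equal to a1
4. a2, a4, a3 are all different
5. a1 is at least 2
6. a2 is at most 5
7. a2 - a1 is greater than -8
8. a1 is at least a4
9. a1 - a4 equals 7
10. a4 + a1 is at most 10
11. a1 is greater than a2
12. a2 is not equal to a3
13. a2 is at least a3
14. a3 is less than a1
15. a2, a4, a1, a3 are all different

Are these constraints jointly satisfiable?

Satisfiable

Take a1 = 8, a2 = 3, a3 = 2, a4 = 1. Then constraint 1: a4 + a1 = 9; constraint 7: a2 - a1 = -5, and every other listed constraint is also met.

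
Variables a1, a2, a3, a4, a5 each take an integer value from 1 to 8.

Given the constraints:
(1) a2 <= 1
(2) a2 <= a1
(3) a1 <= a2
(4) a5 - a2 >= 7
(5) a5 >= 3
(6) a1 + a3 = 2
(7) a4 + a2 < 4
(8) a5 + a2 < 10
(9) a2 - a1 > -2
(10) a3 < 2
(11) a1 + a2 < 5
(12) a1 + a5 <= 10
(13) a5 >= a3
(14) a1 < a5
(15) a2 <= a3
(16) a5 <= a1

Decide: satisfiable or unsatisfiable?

From constraints 5 and 16: a1 ≥ a5 and a5 ≥ 3, so a1 ≥ 3. From constraints 1 and 3: a1 ≤ a2 and a2 ≤ 1, so a1 ≤ 1. But 1 < 3, so no value of a1 works.

Unsatisfiable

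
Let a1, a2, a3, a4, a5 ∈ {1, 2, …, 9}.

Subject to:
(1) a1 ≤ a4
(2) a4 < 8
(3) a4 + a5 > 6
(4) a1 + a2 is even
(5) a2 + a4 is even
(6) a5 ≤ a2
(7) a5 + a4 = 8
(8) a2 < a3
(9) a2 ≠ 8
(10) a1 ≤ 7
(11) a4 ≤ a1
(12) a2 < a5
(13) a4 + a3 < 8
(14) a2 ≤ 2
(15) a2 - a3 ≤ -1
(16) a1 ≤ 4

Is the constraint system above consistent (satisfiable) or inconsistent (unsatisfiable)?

Unsatisfiable

From constraints 6 and 14: a5 ≤ a2 ≤ 2. From constraints 11 and 16: a4 ≤ a1 ≤ 4. Hence a5 + a4 ≤ 6. But constraint 7 requires a5 + a4 = 8, and 8 > 6. Contradiction.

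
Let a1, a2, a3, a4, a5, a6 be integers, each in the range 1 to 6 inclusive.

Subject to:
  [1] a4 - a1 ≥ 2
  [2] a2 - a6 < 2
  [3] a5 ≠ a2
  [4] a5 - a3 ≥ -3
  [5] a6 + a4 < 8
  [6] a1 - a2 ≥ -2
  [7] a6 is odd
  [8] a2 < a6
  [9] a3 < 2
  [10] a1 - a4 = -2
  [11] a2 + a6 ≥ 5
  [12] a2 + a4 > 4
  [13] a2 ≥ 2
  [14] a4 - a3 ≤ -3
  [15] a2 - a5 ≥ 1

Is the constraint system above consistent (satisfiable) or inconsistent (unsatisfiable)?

Unsatisfiable

Constraints 1, 4, 6, 14, and 15 give a3 − a4 ≥ 3, a4 − a1 ≥ 2, a1 − a2 ≥ -2, a2 − a5 ≥ 1, a5 − a3 ≥ -3.
Adding all 5 inequalities: the left sides telescope to 0, and the right sides sum to 3 + 2 + (-2) + 1 + (-3) = 1. So 0 ≥ 1, which is false.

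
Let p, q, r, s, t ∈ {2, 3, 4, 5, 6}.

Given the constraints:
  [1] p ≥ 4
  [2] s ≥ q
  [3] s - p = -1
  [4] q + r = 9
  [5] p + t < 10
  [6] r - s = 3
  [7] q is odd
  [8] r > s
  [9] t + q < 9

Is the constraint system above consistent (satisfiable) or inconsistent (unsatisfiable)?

Satisfiable

The assignment p = 4, q = 3, r = 6, s = 3, t = 5 works:
  constraint 3 holds since s - p = -1.
  constraint 4 holds since q + r = 9.
  constraint 5 holds since p + t = 9.
The rest check out directly.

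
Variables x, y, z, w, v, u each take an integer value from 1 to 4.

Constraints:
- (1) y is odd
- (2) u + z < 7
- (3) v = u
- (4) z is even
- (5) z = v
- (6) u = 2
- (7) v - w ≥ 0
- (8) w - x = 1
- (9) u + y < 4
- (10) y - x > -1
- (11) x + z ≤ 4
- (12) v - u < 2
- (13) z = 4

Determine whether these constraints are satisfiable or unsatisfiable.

Unsatisfiable

Constraint 13 fixes z = 4 and constraint 6 fixes u = 2. Constraints 3 and 5 give z = v = u, so z = u. But 4 ≠ 2 — contradiction.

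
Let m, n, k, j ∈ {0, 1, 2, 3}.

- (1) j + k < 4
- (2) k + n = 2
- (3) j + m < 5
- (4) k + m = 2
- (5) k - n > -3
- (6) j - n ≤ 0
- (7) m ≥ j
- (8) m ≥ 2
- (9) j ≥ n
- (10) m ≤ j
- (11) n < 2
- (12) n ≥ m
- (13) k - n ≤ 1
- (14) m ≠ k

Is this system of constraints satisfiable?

From constraints 8 and 12: n ≥ m and m ≥ 2, so n ≥ 2. From constraint 11: n ≤ 1. But 1 < 2, so no value of n works.

Unsatisfiable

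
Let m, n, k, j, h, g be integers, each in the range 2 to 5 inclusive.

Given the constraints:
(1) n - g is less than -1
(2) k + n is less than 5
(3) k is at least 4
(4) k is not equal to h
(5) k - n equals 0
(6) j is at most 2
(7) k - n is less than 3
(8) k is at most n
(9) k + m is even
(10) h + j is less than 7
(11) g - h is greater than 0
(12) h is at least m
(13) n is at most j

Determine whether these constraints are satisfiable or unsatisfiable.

Unsatisfiable

From constraints 3 and 8: n ≥ k and k ≥ 4, so n ≥ 4. From constraints 6 and 13: n ≤ j and j ≤ 2, so n ≤ 2. But 2 < 4, so no value of n works.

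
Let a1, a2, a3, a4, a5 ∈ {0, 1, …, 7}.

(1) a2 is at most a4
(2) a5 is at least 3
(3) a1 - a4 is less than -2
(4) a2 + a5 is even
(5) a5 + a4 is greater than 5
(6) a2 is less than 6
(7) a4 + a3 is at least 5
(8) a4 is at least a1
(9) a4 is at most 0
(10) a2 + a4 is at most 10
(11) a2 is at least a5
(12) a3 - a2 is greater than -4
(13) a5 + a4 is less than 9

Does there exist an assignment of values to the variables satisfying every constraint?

From constraints 2 and 11: a2 ≥ a5 and a5 ≥ 3, so a2 ≥ 3. From constraints 1 and 9: a2 ≤ a4 and a4 ≤ 0, so a2 ≤ 0. But 0 < 3, so no value of a2 works.

Unsatisfiable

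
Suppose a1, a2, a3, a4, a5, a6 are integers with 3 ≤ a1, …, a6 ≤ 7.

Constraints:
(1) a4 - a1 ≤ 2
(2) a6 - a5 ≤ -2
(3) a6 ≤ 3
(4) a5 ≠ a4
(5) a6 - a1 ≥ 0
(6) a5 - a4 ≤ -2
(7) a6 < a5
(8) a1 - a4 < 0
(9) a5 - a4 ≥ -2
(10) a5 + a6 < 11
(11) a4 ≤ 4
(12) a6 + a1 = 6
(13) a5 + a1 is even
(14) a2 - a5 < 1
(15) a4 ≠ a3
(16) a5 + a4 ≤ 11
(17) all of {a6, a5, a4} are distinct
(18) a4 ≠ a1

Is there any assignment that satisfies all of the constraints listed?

Unsatisfiable

Constraints 1, 2, 5, and 6 give a4 − a5 ≥ 2, a5 − a6 ≥ 2, a6 − a1 ≥ 0, a1 − a4 ≥ -2.
Adding all 4 inequalities: the left sides telescope to 0, and the right sides sum to 2 + 2 + 0 + (-2) = 2. So 0 ≥ 2, which is false.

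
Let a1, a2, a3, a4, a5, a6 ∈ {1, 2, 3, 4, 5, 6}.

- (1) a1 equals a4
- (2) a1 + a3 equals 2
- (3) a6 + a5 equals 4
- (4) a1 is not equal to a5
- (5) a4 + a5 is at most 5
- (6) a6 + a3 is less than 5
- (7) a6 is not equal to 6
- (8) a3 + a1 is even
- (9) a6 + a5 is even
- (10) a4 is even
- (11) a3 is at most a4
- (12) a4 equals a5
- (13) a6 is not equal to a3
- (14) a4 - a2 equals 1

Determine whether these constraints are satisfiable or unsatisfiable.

Unsatisfiable

From constraints 1 and 12, a1 = a4 = a5, so a1 = a5. But constraint 4 says a1 ≠ a5. Contradiction.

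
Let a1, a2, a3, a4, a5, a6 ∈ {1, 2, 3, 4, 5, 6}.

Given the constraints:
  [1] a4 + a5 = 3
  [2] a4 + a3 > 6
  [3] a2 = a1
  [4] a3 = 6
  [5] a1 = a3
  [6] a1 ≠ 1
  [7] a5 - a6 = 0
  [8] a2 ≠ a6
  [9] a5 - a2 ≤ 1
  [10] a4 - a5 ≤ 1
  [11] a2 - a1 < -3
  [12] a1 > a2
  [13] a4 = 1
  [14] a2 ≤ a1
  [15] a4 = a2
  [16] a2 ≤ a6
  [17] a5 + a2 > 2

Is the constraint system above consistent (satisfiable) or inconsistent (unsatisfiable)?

Constraint 13 fixes a4 = 1 and constraint 4 fixes a3 = 6. Constraints 3, 5, and 15 give a4 = a2 = a1 = a3, so a4 = a3. But 1 ≠ 6 — contradiction.

Unsatisfiable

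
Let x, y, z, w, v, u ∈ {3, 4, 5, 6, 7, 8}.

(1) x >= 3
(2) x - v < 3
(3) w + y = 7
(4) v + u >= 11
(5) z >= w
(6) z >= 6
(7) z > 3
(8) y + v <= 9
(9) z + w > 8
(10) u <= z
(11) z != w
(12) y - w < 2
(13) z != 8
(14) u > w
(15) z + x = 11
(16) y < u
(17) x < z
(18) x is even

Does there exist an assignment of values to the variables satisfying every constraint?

Try x = 4, y = 4, z = 7, w = 3, v = 4, u = 7.
Check constraint 2: x - v = 0; constraint 3: w + y = 7; constraint 4: v + u = 11. The remaining constraints are straightforward to verify.

Satisfiable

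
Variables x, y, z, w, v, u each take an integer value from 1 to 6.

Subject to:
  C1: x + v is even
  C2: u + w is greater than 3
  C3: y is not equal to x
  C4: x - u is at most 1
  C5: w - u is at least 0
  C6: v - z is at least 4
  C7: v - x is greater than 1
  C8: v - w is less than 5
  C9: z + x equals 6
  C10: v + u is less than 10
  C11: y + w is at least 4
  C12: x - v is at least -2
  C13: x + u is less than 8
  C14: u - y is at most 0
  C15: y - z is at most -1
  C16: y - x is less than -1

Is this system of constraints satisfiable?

Constraints 4, 6, 12, 14, and 15 give y − u ≥ 0, u − x ≥ -1, x − v ≥ -2, v − z ≥ 4, z − y ≥ 1.
Adding all 5 inequalities: the left sides telescope to 0, and the right sides sum to 0 + (-1) + (-2) + 4 + 1 = 2. So 0 ≥ 2, which is false.

Unsatisfiable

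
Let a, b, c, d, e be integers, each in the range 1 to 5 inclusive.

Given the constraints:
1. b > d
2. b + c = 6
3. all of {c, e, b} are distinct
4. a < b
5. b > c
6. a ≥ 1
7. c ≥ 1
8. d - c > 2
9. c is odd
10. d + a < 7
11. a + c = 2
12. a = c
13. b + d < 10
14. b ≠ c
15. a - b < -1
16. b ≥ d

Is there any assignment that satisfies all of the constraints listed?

Satisfiable

Try a = 1, b = 5, c = 1, d = 4, e = 3.
Check constraint 2: b + c = 6; constraint 8: d - c = 3. The remaining constraints are straightforward to verify.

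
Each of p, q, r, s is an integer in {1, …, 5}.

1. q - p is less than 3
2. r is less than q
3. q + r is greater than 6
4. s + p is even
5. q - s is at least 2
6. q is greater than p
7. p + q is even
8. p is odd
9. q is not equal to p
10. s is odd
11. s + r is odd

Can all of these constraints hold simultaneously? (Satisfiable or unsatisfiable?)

Satisfiable

The assignment p = 3, q = 5, r = 4, s = 3 works:
  constraint 1 holds since q - p = 2.
  constraint 3 holds since q + r = 9.
The rest check out directly.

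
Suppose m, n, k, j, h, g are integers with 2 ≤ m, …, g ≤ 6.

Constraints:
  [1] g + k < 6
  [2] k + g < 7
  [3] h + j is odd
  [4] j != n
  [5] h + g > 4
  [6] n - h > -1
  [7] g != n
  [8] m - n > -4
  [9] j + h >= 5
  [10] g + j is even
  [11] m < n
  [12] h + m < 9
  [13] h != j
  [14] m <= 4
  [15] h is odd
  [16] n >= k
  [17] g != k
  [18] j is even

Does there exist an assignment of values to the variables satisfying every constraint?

One satisfying assignment is m = 2, n = 5, k = 3, j = 2, h = 5, g = 2.
For the less obvious constraints — constraint 1: g + k = 5; constraint 2: k + g = 5; constraint 5: h + g = 7 — and the others hold by inspection.

Satisfiable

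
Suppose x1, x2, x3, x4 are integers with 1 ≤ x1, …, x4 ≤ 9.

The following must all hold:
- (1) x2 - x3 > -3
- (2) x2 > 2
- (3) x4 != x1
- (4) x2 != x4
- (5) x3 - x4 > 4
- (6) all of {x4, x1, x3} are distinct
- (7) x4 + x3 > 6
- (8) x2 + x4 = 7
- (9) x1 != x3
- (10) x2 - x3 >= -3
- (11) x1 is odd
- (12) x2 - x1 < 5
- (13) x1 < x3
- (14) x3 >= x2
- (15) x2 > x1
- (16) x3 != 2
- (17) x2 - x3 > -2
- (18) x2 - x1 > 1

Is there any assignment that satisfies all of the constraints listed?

The assignment x1 = 3, x2 = 6, x3 = 6, x4 = 1 works:
  constraint 1 holds since x2 - x3 = 0.
  constraint 5 holds since x3 - x4 = 5.
The rest check out directly.

Satisfiable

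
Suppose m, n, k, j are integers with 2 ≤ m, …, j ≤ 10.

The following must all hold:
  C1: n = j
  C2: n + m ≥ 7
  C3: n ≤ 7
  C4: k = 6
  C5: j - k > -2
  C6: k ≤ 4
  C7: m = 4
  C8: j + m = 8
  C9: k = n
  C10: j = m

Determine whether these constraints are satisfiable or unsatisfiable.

Constraint 4 fixes k = 6 and constraint 7 fixes m = 4. Constraints 1, 9, and 10 give k = n = j = m, so k = m. But 6 ≠ 4 — contradiction.

Unsatisfiable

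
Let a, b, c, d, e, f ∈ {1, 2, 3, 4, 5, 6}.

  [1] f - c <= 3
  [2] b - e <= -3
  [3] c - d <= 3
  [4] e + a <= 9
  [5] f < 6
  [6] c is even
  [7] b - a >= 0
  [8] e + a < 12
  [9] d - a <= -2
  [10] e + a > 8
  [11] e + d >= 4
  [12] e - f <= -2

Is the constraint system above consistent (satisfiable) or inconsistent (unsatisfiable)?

Constraints 1, 2, 3, 7, 9, and 12 give a − d ≥ 2, d − c ≥ -3, c − f ≥ -3, f − e ≥ 2, e − b ≥ 3, b − a ≥ 0.
Adding all 6 inequalities: the left sides telescope to 0, and the right sides sum to 2 + (-3) + (-3) + 2 + 3 + 0 = 1. So 0 ≥ 1, which is false.

Unsatisfiable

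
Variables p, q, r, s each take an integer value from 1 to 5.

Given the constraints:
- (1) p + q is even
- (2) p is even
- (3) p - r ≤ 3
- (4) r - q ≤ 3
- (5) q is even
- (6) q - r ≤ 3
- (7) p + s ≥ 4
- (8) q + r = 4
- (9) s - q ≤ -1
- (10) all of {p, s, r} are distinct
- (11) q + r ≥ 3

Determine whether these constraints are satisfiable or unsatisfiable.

Satisfiable

Setting (p, q, r, s) = (4, 2, 2, 1) satisfies everything: constraint 3: p - r = 2; constraint 4: r - q = 0, and the others follow.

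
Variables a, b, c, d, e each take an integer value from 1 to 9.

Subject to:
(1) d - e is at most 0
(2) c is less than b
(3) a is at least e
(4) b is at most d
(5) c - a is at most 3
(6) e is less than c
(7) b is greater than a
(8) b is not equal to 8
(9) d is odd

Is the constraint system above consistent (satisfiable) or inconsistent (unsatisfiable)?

Constraints 1, 2, 4, and 6 give b ≤ d, d ≤ e, e < c, c < b. Chaining: b ≤ d ≤ e < c < b, which forces b < b — impossible.

Unsatisfiable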